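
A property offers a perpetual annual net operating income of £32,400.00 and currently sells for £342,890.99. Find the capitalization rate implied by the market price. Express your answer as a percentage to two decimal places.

P = C/r ⇒ r = C/P = £32,400.00/£342,890.99 = 0.094491

9.45%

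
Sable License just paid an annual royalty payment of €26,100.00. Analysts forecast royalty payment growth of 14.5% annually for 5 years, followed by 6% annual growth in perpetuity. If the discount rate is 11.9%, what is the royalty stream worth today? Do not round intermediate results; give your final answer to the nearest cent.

€665865.86

D_1 = 29884.50000
D_2 = 34217.75250
D_3 = 39179.32661
D_4 = 44860.32897
D_5 = 51365.07667
Terminal value at year 5: TV = D_5×(1+g_2)/(r−g_2) = 54446.98127/0.059 = 922830.19106
P_0 = D_1/(1+r)^1 + D_2/(1+r)^2 + D_3/(1+r)^3 + D_4/(1+r)^4 + D_5/(1+r)^5 + TV/(1+r)^5
    = 26706.43432 + 27326.95915 + 27961.90190 + 28611.59757 + 29276.38893 + 525982.58084 = 665865.86271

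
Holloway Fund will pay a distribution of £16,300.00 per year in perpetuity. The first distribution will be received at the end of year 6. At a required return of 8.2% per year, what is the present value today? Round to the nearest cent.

£134040.93

Value at end of year 5: C / r = £16,300.00 / 0.082 = £198,780.4878
Discount to today: PV = £198,780.4878 / (1 + 0.082)^5 = £198,780.4878 / 1.482983 = £134,040.93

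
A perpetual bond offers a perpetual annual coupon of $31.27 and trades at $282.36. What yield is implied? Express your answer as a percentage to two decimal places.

P = C/r ⇒ r = C/P = $31.27/$282.36 = 0.110745

11.07%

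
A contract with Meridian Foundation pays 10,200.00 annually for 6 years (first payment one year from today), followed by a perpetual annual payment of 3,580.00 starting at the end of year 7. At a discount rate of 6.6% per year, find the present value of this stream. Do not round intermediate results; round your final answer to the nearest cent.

PV of 6-year annuity: 10,200.00 × [1 − (1+0.066)^−6] / 0.066 = 49224.93130
Perpetuity value at year 6: 3,580.00 / 0.066 = 54242.42424
PV of perpetuity: 54242.42424 / (1+0.066)^6 = 36965.43855
Total PV = 49224.93130 + 36965.43855 = 86190.36985

86190.37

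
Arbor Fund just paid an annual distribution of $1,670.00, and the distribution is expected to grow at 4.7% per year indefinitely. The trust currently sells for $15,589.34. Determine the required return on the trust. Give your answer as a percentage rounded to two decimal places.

D₁ = $1,670.00 × 1.047 = $1,748.4900
P = D₁/(r − g) ⇒ r = D₁/P + g = $1,748.4900/$15,589.34 + 0.047 = 0.112159 + 0.047 = 0.159159

15.92%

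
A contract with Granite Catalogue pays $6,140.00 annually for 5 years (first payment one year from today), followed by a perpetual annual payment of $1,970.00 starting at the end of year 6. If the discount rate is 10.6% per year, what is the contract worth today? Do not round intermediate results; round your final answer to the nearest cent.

PV of 5-year annuity: $6,140.00 × [1 − (1+0.106)^−5] / 0.106 = 22923.01102
Perpetuity value at year 5: $1,970.00 / 0.106 = 18584.90566
PV of perpetuity: 18584.90566 / (1+0.106)^5 = 11230.12851
Total PV = 22923.01102 + 11230.12851 = 34153.13953

$34153.14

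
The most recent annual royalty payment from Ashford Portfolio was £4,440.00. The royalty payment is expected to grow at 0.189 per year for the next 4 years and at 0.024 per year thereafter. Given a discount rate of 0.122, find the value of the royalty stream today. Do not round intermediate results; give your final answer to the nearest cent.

D_1 = 5279.16000
D_2 = 6276.92124
D_3 = 7463.25935
D_4 = 8873.81537
Terminal value at year 4: TV = D_4×(1+g_2)/(r−g_2) = 9086.78694/0.098 = 92722.31573
P_0 = D_1/(1+r)^1 + D_2/(1+r)^2 + D_3/(1+r)^3 + D_4/(1+r)^4 + TV/(1+r)^4
    = 4705.13369 + 4986.09978 + 5283.84371 + 5599.36735 + 58507.67521 = 79082.11975

£79082.12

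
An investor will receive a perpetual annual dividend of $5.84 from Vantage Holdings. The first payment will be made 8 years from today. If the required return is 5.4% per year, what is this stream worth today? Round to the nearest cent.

$74.84

Value at end of year 7: C / r = $5.84 / 0.054 = $108.1481
Discount to today: PV = $108.1481 / (1 + 0.054)^7 = $108.1481 / 1.445055 = $74.84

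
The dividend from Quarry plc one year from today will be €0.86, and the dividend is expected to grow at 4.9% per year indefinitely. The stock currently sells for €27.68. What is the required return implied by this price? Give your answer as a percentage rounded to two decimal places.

8.01%

P = D₁/(r − g) ⇒ r = D₁/P + g = €0.8600/€27.68 + 0.049 = 0.031069 + 0.049 = 0.080069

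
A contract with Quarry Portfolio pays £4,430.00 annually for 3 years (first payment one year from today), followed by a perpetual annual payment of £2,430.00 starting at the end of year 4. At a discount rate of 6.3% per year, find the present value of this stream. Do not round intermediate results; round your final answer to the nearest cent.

PV of 3-year annuity: £4,430.00 × [1 − (1+0.063)^−3] / 0.063 = 11776.02272
Perpetuity value at year 3: £2,430.00 / 0.063 = 38571.42857
PV of perpetuity: 38571.42857 / (1+0.063)^3 = 32111.89467
Total PV = 11776.02272 + 32111.89467 = 43887.91738

£43887.92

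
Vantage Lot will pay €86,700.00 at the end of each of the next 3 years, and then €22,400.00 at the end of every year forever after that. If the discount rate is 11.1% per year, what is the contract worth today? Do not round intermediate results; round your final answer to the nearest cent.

PV of 3-year annuity: €86,700.00 × [1 − (1+0.111)^−3] / 0.111 = 211502.11637
Perpetuity value at year 3: €22,400.00 / 0.111 = 201801.80180
PV of perpetuity: 201801.80180 / (1+0.111)^3 = 147157.65640
Total PV = 211502.11637 + 147157.65640 = 358659.77277

€358659.77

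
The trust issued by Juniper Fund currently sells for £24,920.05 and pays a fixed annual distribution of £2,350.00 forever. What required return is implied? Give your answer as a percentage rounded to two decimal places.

9.43%

P = C/r ⇒ r = C/P = £2,350.00/£24,920.05 = 0.094302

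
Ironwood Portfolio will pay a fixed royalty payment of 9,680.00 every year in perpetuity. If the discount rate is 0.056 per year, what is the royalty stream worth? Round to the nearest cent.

Level perpetuity: PV = C / r = 9,680.00 / 0.056 = 172,857.14

172857.14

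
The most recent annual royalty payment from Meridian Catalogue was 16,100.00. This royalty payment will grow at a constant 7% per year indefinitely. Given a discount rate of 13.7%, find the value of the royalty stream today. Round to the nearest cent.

257119.40

D₁ = D₀ × (1 + g) = 16,100.00 × 1.07 = 17,227.0000
Growing perpetuity: P = D₁ / (r − g) = 17,227.0000 / (0.137 − 0.07) = 257,119.40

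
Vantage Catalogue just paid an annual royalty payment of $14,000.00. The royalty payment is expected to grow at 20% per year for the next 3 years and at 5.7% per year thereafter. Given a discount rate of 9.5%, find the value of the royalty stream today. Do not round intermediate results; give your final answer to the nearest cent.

D_1 = 16800.00000
D_2 = 20160.00000
D_3 = 24192.00000
Terminal value at year 3: TV = D_3×(1+g_2)/(r−g_2) = 25570.94400/0.038 = 672919.57895
P_0 = D_1/(1+r)^1 + D_2/(1+r)^2 + D_3/(1+r)^3 + TV/(1+r)^3
    = 15342.46575 + 16813.66110 + 18425.92997 + 512531.78896 = 563113.84579

$563113.85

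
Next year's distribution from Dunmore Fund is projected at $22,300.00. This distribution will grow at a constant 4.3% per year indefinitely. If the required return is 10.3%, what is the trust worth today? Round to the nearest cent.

$371666.67

Growing perpetuity: P = D₁ / (r − g) = $22,300.0000 / (0.103 − 0.043) = $371,666.67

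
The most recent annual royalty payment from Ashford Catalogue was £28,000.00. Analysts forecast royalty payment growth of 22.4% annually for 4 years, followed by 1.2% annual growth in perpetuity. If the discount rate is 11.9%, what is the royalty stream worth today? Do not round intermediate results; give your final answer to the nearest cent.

D_1 = 34272.00000
D_2 = 41948.92800
D_3 = 51345.48787
D_4 = 62846.87716
Terminal value at year 4: TV = D_4×(1+g_2)/(r−g_2) = 63601.03968/0.107 = 594402.24001
P_0 = D_1/(1+r)^1 + D_2/(1+r)^2 + D_3/(1+r)^3 + D_4/(1+r)^4 + TV/(1+r)^4
    = 30627.34584 + 33501.22548 + 36644.77211 + 40083.28960 + 379105.50536 = 519962.13839

£519962.14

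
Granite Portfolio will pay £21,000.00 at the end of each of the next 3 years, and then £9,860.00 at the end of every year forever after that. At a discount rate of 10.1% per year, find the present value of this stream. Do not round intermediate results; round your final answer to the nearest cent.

£125278.59

PV of 3-year annuity: £21,000.00 × [1 − (1+0.101)^−3] / 0.101 = 52132.08823
Perpetuity value at year 3: £9,860.00 / 0.101 = 97623.76238
PV of perpetuity: 97623.76238 / (1+0.101)^3 = 73146.50571
Total PV = 52132.08823 + 73146.50571 = 125278.59394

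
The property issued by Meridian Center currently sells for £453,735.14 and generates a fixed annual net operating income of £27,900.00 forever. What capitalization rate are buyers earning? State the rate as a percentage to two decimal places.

6.15%

P = C/r ⇒ r = C/P = £27,900.00/£453,735.14 = 0.061490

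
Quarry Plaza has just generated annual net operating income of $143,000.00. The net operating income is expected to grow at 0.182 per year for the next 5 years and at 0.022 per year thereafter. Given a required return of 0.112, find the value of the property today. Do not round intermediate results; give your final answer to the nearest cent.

$3065382.55

D_1 = 169026.00000
D_2 = 199788.73200
D_3 = 236150.28122
D_4 = 279129.63241
D_5 = 329931.22550
Terminal value at year 5: TV = D_5×(1+g_2)/(r−g_2) = 337189.71247/0.09 = 3746552.36073
P_0 = D_1/(1+r)^1 + D_2/(1+r)^2 + D_3/(1+r)^3 + D_4/(1+r)^4 + D_5/(1+r)^5 + TV/(1+r)^5
    = 152001.79856 + 161570.25710 + 171741.04667 + 182552.08378 + 194043.67179 + 2203473.69519 = 3065382.55309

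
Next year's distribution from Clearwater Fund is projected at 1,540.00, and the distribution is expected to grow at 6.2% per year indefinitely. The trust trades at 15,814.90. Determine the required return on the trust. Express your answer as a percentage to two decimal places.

15.94%

P = D₁/(r − g) ⇒ r = D₁/P + g = 1,540.0000/15,814.90 + 0.062 = 0.097377 + 0.062 = 0.159377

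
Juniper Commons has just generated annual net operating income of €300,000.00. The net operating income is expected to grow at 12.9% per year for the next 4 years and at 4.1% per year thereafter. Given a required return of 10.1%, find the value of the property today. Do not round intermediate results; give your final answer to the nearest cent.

€7033284.49

D_1 = 338700.00000
D_2 = 382392.30000
D_3 = 431720.90670
D_4 = 487412.90366
Terminal value at year 4: TV = D_4×(1+g_2)/(r−g_2) = 507396.83271/0.06 = 8456613.87858
P_0 = D_1/(1+r)^1 + D_2/(1+r)^2 + D_3/(1+r)^3 + D_4/(1+r)^4 + TV/(1+r)^4
    = 307629.42779 + 315452.88281 + 323475.29945 + 331701.73759 + 5755025.14711 = 7033284.49475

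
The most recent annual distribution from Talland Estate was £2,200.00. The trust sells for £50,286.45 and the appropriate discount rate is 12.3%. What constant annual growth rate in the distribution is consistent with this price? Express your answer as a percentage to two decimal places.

P = D₀(1+g)/(r−g) ⇒ P(r−g) = D₀(1+g) ⇒ g(P+D₀) = P·r − D₀
g = (P·r − D₀)/(P + D₀) = (£50,286.45×0.123 − £2,200.00) / (£50,286.45 + £2,200.00) = 0.075929

7.59%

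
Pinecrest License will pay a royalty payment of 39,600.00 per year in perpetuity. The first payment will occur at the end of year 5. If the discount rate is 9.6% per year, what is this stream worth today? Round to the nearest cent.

Value at end of year 4: C / r = 39,600.00 / 0.096 = 412,500.0000
Discount to today: PV = 412,500.0000 / (1 + 0.096)^4 = 412,500.0000 / 1.442920 = 285,878.66

285878.66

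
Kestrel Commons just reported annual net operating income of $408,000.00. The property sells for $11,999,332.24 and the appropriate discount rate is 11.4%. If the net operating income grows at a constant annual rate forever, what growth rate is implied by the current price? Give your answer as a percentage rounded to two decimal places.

P = D₀(1+g)/(r−g) ⇒ P(r−g) = D₀(1+g) ⇒ g(P+D₀) = P·r − D₀
g = (P·r − D₀)/(P + D₀) = ($11,999,332.24×0.114 − $408,000.00) / ($11,999,332.24 + $408,000.00) = 0.077367

7.74%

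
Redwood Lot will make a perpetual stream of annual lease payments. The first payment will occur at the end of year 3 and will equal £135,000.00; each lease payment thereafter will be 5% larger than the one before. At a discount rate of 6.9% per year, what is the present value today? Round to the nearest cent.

£6217628.32

Value at end of year 2: C₁ / (r − g) = £135,000.00 / (0.069 − 0.05) = £7,105,263.1579
Discount to today: PV = £7,105,263.1579 / (1 + 0.069)^2 = £7,105,263.1579 / 1.142761 = £6,217,628.32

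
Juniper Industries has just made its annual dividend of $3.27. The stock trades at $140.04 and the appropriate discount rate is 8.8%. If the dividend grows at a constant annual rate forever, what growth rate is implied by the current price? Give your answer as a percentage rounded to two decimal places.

6.32%

P = D₀(1+g)/(r−g) ⇒ P(r−g) = D₀(1+g) ⇒ g(P+D₀) = P·r − D₀
g = (P·r − D₀)/(P + D₀) = ($140.04×0.088 − $3.27) / ($140.04 + $3.27) = 0.063174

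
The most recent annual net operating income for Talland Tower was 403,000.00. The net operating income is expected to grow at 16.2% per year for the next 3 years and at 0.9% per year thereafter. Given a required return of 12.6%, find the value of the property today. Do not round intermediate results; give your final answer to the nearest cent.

5107530.20

D_1 = 468286.00000
D_2 = 544148.33200
D_3 = 632300.36178
Terminal value at year 3: TV = D_3×(1+g_2)/(r−g_2) = 637991.06504/0.117 = 5452915.08581
P_0 = D_1/(1+r)^1 + D_2/(1+r)^2 + D_3/(1+r)^3 + TV/(1+r)^3
    = 415884.54707 + 429181.03348 + 442902.62957 + 3819561.99350 = 5107530.20362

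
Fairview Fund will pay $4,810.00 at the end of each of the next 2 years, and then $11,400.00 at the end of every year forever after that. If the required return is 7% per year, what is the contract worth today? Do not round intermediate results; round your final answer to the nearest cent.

PV of 2-year annuity: $4,810.00 × [1 − (1+0.07)^−2] / 0.07 = 8696.56739
Perpetuity value at year 2: $11,400.00 / 0.07 = 162857.14286
PV of perpetuity: 162857.14286 / (1+0.07)^2 = 142245.73575
Total PV = 8696.56739 + 142245.73575 = 150942.30313

$150942.30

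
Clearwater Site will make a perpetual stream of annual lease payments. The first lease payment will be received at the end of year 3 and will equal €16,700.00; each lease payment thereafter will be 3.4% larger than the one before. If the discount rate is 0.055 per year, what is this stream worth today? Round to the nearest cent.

€714483.59

Value at end of year 2: C₁ / (r − g) = €16,700.00 / (0.055 − 0.034) = €795,238.0952
Discount to today: PV = €795,238.0952 / (1 + 0.055)^2 = €795,238.0952 / 1.113025 = €714,483.59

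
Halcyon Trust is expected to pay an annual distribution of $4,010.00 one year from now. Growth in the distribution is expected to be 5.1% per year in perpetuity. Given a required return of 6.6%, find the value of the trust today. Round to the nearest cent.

$267333.33

Growing perpetuity: P = D₁ / (r − g) = $4,010.0000 / (0.066 − 0.051) = $267,333.33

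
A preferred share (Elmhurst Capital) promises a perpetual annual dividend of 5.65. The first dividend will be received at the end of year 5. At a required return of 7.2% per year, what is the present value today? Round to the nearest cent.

59.42

Value at end of year 4: C / r = 5.65 / 0.072 = 78.4722
Discount to today: PV = 78.4722 / (1 + 0.072)^4 = 78.4722 / 1.320624 = 59.42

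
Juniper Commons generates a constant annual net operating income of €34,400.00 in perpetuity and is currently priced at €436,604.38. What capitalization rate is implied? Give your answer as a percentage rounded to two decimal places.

P = C/r ⇒ r = C/P = €34,400.00/€436,604.38 = 0.078790

7.88%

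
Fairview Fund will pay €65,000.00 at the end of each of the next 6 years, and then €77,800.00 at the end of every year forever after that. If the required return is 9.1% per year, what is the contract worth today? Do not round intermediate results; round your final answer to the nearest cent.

PV of 6-year annuity: €65,000.00 × [1 − (1+0.091)^−6] / 0.091 = 290717.40366
Perpetuity value at year 6: €77,800.00 / 0.091 = 854945.05495
PV of perpetuity: 854945.05495 / (1+0.091)^6 = 506978.68564
Total PV = 290717.40366 + 506978.68564 = 797696.08930

€797696.09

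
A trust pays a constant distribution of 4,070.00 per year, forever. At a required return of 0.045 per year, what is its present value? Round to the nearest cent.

Level perpetuity: PV = C / r = 4,070.00 / 0.045 = 90,444.44

90444.44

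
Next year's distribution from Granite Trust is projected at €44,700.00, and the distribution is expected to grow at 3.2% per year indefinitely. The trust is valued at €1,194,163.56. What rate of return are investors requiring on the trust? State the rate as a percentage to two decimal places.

P = D₁/(r − g) ⇒ r = D₁/P + g = €44,700.0000/€1,194,163.56 + 0.032 = 0.037432 + 0.032 = 0.069432

6.94%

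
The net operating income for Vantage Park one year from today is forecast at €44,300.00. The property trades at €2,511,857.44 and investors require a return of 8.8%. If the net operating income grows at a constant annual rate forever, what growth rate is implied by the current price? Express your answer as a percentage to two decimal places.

7.04%

P = D₁/(r−g) ⇒ g = r − D₁/P = 0.088 − €44,300.00/€2,511,857.44 = 0.070364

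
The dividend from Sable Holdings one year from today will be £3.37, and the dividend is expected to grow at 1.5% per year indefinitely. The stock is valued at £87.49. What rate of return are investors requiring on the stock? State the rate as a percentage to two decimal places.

P = D₁/(r − g) ⇒ r = D₁/P + g = £3.3700/£87.49 + 0.015 = 0.038519 + 0.015 = 0.053519

5.35%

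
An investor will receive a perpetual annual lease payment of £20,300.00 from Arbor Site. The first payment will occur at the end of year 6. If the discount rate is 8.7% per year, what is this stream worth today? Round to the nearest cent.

£153754.94

Value at end of year 5: C / r = £20,300.00 / 0.087 = £233,333.3333
Discount to today: PV = £233,333.3333 / (1 + 0.087)^5 = £233,333.3333 / 1.517566 = £153,754.94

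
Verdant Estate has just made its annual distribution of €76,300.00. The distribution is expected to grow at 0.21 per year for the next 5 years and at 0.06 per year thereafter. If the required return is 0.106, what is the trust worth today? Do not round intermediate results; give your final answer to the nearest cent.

€3259249.57

D_1 = 92323.00000
D_2 = 111710.83000
D_3 = 135170.10430
D_4 = 163555.82620
D_5 = 197902.54971
Terminal value at year 5: TV = D_5×(1+g_2)/(r−g_2) = 209776.70269/0.046 = 4560363.10191
P_0 = D_1/(1+r)^1 + D_2/(1+r)^2 + D_3/(1+r)^3 + D_4/(1+r)^4 + D_5/(1+r)^5 + TV/(1+r)^5
    = 83474.68354 + 91324.02088 + 99911.45141 + 109306.37993 + 119584.73754 + 2755648.29984 = 3259249.57314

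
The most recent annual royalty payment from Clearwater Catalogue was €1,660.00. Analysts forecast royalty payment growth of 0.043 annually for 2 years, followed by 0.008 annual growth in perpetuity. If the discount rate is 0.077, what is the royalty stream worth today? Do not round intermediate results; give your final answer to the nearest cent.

D_1 = 1731.38000
D_2 = 1805.82934
Terminal value at year 2: TV = D_2×(1+g_2)/(r−g_2) = 1820.27597/0.069 = 26380.81123
P_0 = D_1/(1+r)^1 + D_2/(1+r)^2 + TV/(1+r)^2
    = 1607.59517 + 1556.84472 + 22743.47070 = 25907.91059

€25907.91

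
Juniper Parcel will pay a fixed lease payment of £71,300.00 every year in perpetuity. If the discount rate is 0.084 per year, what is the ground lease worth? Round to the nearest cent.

Level perpetuity: PV = C / r = £71,300.00 / 0.084 = £848,809.52

£848809.52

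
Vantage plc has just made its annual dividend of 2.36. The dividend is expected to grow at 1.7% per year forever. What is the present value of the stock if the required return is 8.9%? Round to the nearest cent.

D₁ = D₀ × (1 + g) = 2.36 × 1.017 = 2.4001
Growing perpetuity: P = D₁ / (r − g) = 2.4001 / (0.089 − 0.017) = 33.34

33.34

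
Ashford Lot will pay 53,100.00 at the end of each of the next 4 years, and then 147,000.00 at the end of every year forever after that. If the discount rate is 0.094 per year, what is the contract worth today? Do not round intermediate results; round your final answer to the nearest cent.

1262271.95

PV of 4-year annuity: 53,100.00 × [1 − (1+0.094)^−4] / 0.094 = 170529.51122
Perpetuity value at year 4: 147,000.00 / 0.094 = 1563829.78723
PV of perpetuity: 1563829.78723 / (1+0.094)^4 = 1091742.43980
Total PV = 170529.51122 + 1091742.43980 = 1262271.95101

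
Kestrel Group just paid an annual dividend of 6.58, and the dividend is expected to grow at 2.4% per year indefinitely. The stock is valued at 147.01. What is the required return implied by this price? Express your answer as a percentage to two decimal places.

D₁ = 6.58 × 1.024 = 6.7379
P = D₁/(r − g) ⇒ r = D₁/P + g = 6.7379/147.01 + 0.024 = 0.045833 + 0.024 = 0.069833

6.98%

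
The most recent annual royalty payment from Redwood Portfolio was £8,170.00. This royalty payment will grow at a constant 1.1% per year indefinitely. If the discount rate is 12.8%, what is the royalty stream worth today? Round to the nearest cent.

D₁ = D₀ × (1 + g) = £8,170.00 × 1.011 = £8,259.8700
Growing perpetuity: P = D₁ / (r − g) = £8,259.8700 / (0.128 − 0.011) = £70,597.18

£70597.18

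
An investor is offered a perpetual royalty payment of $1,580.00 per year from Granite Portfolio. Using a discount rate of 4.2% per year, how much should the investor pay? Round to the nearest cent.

$37619.05

Level perpetuity: PV = C / r = $1,580.00 / 0.042 = $37,619.05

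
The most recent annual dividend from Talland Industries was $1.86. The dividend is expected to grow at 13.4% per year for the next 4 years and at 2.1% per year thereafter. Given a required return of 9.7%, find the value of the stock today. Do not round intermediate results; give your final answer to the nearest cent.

$36.62

D_1 = 2.10924
D_2 = 2.39188
D_3 = 2.71239
D_4 = 3.07585
Terminal value at year 4: TV = D_4×(1+g_2)/(r−g_2) = 3.14044/0.076 = 41.32162
P_0 = D_1/(1+r)^1 + D_2/(1+r)^2 + D_3/(1+r)^3 + D_4/(1+r)^4 + TV/(1+r)^4
    = 1.92273 + 1.98759 + 2.05462 + 2.12392 + 28.53322 = 36.62209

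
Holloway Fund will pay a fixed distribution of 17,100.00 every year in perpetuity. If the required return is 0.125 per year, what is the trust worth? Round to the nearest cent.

136800.00

Level perpetuity: PV = C / r = 17,100.00 / 0.125 = 136,800.00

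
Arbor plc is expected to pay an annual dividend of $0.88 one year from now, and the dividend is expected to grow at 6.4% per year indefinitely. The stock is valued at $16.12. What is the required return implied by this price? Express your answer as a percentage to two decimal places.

P = D₁/(r − g) ⇒ r = D₁/P + g = $0.8800/$16.12 + 0.064 = 0.054591 + 0.064 = 0.118591

11.86%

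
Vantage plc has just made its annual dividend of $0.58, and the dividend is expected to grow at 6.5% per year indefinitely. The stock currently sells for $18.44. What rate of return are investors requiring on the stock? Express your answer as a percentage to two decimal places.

D₁ = $0.58 × 1.065 = $0.6177
P = D₁/(r − g) ⇒ r = D₁/P + g = $0.6177/$18.44 + 0.065 = 0.033498 + 0.065 = 0.098498

9.85%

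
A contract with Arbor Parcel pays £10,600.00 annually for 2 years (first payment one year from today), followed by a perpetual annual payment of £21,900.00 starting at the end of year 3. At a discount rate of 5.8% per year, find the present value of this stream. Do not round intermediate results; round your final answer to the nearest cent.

£356810.66

PV of 2-year annuity: £10,600.00 × [1 − (1+0.058)^−2] / 0.058 = 19488.56672
Perpetuity value at year 2: £21,900.00 / 0.058 = 377586.20690
PV of perpetuity: 377586.20690 / (1+0.058)^2 = 337322.09263
Total PV = 19488.56672 + 337322.09263 = 356810.65935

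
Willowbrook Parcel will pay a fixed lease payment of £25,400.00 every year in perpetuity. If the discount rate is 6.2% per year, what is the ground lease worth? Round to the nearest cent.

Level perpetuity: PV = C / r = £25,400.00 / 0.062 = £409,677.42

£409677.42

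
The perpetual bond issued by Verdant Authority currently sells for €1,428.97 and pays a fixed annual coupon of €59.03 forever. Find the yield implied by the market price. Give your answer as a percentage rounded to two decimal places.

P = C/r ⇒ r = C/P = €59.03/€1,428.97 = 0.041309

4.13%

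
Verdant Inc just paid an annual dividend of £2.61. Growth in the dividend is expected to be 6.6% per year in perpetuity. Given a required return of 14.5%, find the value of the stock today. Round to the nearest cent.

D₁ = D₀ × (1 + g) = £2.61 × 1.066 = £2.7823
Growing perpetuity: P = D₁ / (r − g) = £2.7823 / (0.145 − 0.066) = £35.22

£35.22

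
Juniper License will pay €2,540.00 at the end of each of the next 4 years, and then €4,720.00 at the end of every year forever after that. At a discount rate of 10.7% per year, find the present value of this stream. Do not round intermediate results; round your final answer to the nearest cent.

PV of 4-year annuity: €2,540.00 × [1 − (1+0.107)^−4] / 0.107 = 7930.95371
Perpetuity value at year 4: €4,720.00 / 0.107 = 44112.14953
PV of perpetuity: 44112.14953 / (1+0.107)^4 = 29374.31430
Total PV = 7930.95371 + 29374.31430 = 37305.26801

€37305.27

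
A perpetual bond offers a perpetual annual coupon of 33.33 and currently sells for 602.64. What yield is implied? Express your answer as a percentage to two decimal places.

P = C/r ⇒ r = C/P = 33.33/602.64 = 0.055307

5.53%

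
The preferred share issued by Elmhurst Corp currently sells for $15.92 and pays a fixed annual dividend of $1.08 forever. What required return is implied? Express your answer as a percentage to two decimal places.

P = C/r ⇒ r = C/P = $1.08/$15.92 = 0.067839

6.78%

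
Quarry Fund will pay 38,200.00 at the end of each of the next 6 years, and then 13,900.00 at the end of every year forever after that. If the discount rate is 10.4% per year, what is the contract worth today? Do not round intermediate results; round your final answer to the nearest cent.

238257.55

PV of 6-year annuity: 38,200.00 × [1 − (1+0.104)^−6] / 0.104 = 164438.74145
Perpetuity value at year 6: 13,900.00 / 0.104 = 133653.84615
PV of perpetuity: 133653.84615 / (1+0.104)^6 = 73818.80673
Total PV = 164438.74145 + 73818.80673 = 238257.54817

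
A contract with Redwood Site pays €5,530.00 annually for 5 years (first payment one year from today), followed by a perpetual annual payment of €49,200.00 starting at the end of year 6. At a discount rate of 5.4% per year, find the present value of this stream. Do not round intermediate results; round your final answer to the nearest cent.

€724115.30

PV of 5-year annuity: €5,530.00 × [1 − (1+0.054)^−5] / 0.054 = 23679.57087
Perpetuity value at year 5: €49,200.00 / 0.054 = 911111.11111
PV of perpetuity: 911111.11111 / (1+0.054)^5 = 700435.72475
Total PV = 23679.57087 + 700435.72475 = 724115.29561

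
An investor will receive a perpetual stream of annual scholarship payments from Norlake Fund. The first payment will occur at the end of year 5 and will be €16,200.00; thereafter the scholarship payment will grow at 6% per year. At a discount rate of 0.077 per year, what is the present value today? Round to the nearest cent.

€708277.23

Value at end of year 4: C₁ / (r − g) = €16,200.00 / (0.077 − 0.06) = €952,941.1765
Discount to today: PV = €952,941.1765 / (1 + 0.077)^4 = €952,941.1765 / 1.345435 = €708,277.23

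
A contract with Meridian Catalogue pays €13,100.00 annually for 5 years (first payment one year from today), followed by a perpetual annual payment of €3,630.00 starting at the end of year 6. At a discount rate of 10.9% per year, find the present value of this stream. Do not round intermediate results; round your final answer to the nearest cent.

€68391.12

PV of 5-year annuity: €13,100.00 × [1 − (1+0.109)^−5] / 0.109 = 48538.29158
Perpetuity value at year 5: €3,630.00 / 0.109 = 33302.75229
PV of perpetuity: 33302.75229 / (1+0.109)^5 = 19852.82875
Total PV = 48538.29158 + 19852.82875 = 68391.12033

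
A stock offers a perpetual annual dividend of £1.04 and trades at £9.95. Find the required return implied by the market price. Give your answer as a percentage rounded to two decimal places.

P = C/r ⇒ r = C/P = £1.04/£9.95 = 0.104523

10.45%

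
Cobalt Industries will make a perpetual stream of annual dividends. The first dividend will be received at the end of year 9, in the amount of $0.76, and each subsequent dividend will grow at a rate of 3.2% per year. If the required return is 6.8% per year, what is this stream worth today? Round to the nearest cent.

$12.47

Value at end of year 8: C₁ / (r − g) = $0.76 / (0.068 − 0.032) = $21.1111
Discount to today: PV = $21.1111 / (1 + 0.068)^8 = $21.1111 / 1.692661 = $12.47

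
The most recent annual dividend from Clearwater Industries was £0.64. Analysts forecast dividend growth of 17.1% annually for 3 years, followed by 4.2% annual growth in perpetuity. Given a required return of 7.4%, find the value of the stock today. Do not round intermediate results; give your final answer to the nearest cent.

£29.30

D_1 = 0.74944
D_2 = 0.87759
D_3 = 1.02766
Terminal value at year 3: TV = D_3×(1+g_2)/(r−g_2) = 1.07082/0.032 = 33.46327
P_0 = D_1/(1+r)^1 + D_2/(1+r)^2 + D_3/(1+r)^3 + TV/(1+r)^3
    = 0.69780 + 0.76083 + 0.82954 + 27.01193 = 29.30010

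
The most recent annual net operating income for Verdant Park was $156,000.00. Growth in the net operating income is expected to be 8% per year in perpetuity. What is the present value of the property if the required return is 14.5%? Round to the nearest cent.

$2592000.00

D₁ = D₀ × (1 + g) = $156,000.00 × 1.08 = $168,480.0000
Growing perpetuity: P = D₁ / (r − g) = $168,480.0000 / (0.145 − 0.08) = $2,592,000.00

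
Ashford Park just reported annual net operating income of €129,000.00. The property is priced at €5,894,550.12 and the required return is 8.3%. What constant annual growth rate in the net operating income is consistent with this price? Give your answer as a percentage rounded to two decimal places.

P = D₀(1+g)/(r−g) ⇒ P(r−g) = D₀(1+g) ⇒ g(P+D₀) = P·r − D₀
g = (P·r − D₀)/(P + D₀) = (€5,894,550.12×0.083 − €129,000.00) / (€5,894,550.12 + €129,000.00) = 0.059807

5.98%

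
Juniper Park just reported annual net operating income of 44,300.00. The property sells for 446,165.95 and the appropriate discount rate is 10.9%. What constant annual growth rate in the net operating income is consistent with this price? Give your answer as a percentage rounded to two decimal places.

P = D₀(1+g)/(r−g) ⇒ P(r−g) = D₀(1+g) ⇒ g(P+D₀) = P·r − D₀
g = (P·r − D₀)/(P + D₀) = (446,165.95×0.109 − 44,300.00) / (446,165.95 + 44,300.00) = 0.008833

0.88%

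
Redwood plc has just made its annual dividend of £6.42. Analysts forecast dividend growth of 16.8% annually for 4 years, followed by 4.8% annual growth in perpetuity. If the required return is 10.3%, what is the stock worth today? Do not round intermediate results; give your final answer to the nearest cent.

£183.51

D_1 = 7.49856
D_2 = 8.75832
D_3 = 10.22972
D_4 = 11.94831
Terminal value at year 4: TV = D_4×(1+g_2)/(r−g_2) = 12.52183/0.055 = 227.66957
P_0 = D_1/(1+r)^1 + D_2/(1+r)^2 + D_3/(1+r)^3 + D_4/(1+r)^4 + TV/(1+r)^4
    = 6.79833 + 7.19896 + 7.62319 + 8.07243 + 153.81651 = 183.50942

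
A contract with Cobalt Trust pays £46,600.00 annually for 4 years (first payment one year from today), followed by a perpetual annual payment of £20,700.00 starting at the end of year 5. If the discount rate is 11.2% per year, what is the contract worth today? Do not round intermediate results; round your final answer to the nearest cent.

£264832.85

PV of 4-year annuity: £46,600.00 × [1 − (1+0.112)^−4] / 0.112 = 143958.77026
Perpetuity value at year 4: £20,700.00 / 0.112 = 184821.42857
PV of perpetuity: 184821.42857 / (1+0.112)^4 = 120874.07783
Total PV = 143958.77026 + 120874.07783 = 264832.84809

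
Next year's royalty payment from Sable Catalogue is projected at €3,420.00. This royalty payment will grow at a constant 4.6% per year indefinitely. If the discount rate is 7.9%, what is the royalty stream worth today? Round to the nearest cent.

Growing perpetuity: P = D₁ / (r − g) = €3,420.0000 / (0.079 − 0.046) = €103,636.36

€103636.36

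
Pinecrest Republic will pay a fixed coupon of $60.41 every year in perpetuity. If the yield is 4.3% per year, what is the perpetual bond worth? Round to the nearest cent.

Level perpetuity: PV = C / r = $60.41 / 0.043 = $1,404.88

$1404.88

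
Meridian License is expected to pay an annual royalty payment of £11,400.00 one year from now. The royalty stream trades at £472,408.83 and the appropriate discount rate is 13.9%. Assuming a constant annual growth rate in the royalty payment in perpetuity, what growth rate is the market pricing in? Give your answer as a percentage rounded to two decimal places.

11.49%

P = D₁/(r−g) ⇒ g = r − D₁/P = 0.139 − £11,400.00/£472,408.83 = 0.114868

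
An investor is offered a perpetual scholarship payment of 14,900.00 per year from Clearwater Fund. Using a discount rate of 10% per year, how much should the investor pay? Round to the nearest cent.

149000.00

Level perpetuity: PV = C / r = 14,900.00 / 0.1 = 149,000.00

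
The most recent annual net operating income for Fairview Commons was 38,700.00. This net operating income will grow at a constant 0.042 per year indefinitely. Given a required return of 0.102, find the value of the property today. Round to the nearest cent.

672090.00

D₁ = D₀ × (1 + g) = 38,700.00 × 1.042 = 40,325.4000
Growing perpetuity: P = D₁ / (r − g) = 40,325.4000 / (0.102 − 0.042) = 672,090.00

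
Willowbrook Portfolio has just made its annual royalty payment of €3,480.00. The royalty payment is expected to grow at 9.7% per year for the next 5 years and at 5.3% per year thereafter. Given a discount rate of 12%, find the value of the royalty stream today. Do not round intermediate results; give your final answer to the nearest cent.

D_1 = 3817.56000
D_2 = 4187.86332
D_3 = 4594.08606
D_4 = 5039.71241
D_5 = 5528.56451
Terminal value at year 5: TV = D_5×(1+g_2)/(r−g_2) = 5821.57843/0.067 = 86889.23034
P_0 = D_1/(1+r)^1 + D_2/(1+r)^2 + D_3/(1+r)^3 + D_4/(1+r)^4 + D_5/(1+r)^5 + TV/(1+r)^5
    = 3408.53571 + 3338.53900 + 3269.97972 + 3202.82835 + 3137.05598 + 49303.28277 = 65660.22152

€65660.22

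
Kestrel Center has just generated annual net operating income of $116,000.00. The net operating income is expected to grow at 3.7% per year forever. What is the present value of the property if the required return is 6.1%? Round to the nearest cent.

D₁ = D₀ × (1 + g) = $116,000.00 × 1.037 = $120,292.0000
Growing perpetuity: P = D₁ / (r − g) = $120,292.0000 / (0.061 − 0.037) = $5,012,166.67

$5012166.67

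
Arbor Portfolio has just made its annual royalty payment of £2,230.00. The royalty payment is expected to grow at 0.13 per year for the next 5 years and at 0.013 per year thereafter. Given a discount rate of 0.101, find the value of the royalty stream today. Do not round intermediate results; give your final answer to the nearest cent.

D_1 = 2519.90000
D_2 = 2847.48700
D_3 = 3217.66031
D_4 = 3635.95615
D_5 = 4108.63045
Terminal value at year 5: TV = D_5×(1+g_2)/(r−g_2) = 4162.04265/0.088 = 47295.93916
P_0 = D_1/(1+r)^1 + D_2/(1+r)^2 + D_3/(1+r)^3 + D_4/(1+r)^4 + D_5/(1+r)^5 + TV/(1+r)^5
    = 2288.73751 + 2349.02215 + 2410.89467 + 2474.39689 + 2539.57174 + 29233.93378 = 41296.55674

£41296.56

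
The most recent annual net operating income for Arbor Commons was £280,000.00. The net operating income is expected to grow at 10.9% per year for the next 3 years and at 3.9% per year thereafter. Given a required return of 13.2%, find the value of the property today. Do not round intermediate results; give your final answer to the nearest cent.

D_1 = 310520.00000
D_2 = 344366.68000
D_3 = 381902.64812
Terminal value at year 3: TV = D_3×(1+g_2)/(r−g_2) = 396796.85140/0.093 = 4266632.81072
P_0 = D_1/(1+r)^1 + D_2/(1+r)^2 + D_3/(1+r)^3 + TV/(1+r)^3
    = 274310.95406 + 268737.49828 + 263277.28410 + 2941345.14167 = 3747670.87811

£3747670.88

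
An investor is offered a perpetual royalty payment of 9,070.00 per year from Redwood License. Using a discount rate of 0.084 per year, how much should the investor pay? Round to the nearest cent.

107976.19

Level perpetuity: PV = C / r = 9,070.00 / 0.084 = 107,976.19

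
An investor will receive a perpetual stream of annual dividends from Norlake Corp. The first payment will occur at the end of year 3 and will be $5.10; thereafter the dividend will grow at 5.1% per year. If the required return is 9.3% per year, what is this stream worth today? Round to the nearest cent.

Value at end of year 2: C₁ / (r − g) = $5.10 / (0.093 − 0.051) = $121.4286
Discount to today: PV = $121.4286 / (1 + 0.093)^2 = $121.4286 / 1.194649 = $101.64

$101.64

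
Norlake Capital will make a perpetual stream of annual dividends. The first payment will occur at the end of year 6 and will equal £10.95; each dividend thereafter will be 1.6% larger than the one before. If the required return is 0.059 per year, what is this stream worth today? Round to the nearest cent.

£191.19

Value at end of year 5: C₁ / (r − g) = £10.95 / (0.059 − 0.016) = £254.6512
Discount to today: PV = £254.6512 / (1 + 0.059)^5 = £254.6512 / 1.331925 = £191.19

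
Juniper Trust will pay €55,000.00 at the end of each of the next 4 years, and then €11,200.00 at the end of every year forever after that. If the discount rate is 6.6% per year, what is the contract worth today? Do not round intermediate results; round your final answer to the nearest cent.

€319406.43

PV of 4-year annuity: €55,000.00 × [1 − (1+0.066)^−4] / 0.066 = 187991.32663
Perpetuity value at year 4: €11,200.00 / 0.066 = 169696.96970
PV of perpetuity: 169696.96970 / (1+0.066)^4 = 131415.09955
Total PV = 187991.32663 + 131415.09955 = 319406.42618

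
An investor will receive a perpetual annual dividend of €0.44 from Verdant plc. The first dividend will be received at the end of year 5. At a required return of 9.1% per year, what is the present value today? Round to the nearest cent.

€3.41

Value at end of year 4: C / r = €0.44 / 0.091 = €4.8352
Discount to today: PV = €4.8352 / (1 + 0.091)^4 = €4.8352 / 1.416769 = €3.41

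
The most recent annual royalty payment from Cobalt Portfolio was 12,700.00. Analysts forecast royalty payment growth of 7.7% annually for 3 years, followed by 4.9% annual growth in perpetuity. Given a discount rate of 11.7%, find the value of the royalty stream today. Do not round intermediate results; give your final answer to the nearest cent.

211049.32

D_1 = 13677.90000
D_2 = 14731.09830
D_3 = 15865.39287
Terminal value at year 3: TV = D_3×(1+g_2)/(r−g_2) = 16642.79712/0.068 = 244747.01647
P_0 = D_1/(1+r)^1 + D_2/(1+r)^2 + D_3/(1+r)^3 + TV/(1+r)^3
    = 12245.21038 + 11806.70688 + 11383.90628 + 175613.49533 = 211049.31887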